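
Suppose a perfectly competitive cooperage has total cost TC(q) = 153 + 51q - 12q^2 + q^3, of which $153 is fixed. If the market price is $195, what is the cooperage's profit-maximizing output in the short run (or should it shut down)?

Strip out fixed cost: VC = 51q - 12q^2 + q^3. Then AVC = 51 - 12q + q^2 and MC = 51 - 24q + 3q^2.
AVC hits its minimum where MC = AVC, at q = 6, giving min AVC = 51 - 12·6 + 6^2 = $15.
Because $195 ≥ $15, revenue can cover variable cost; the firm operates.
Set P = MC: 195 = 51 - 24q + 3q^2 → -144 - 24q + 3q^2 = 0. The roots are q = -4 and q = 12; the profit-maximizing output is on the rising part of MC, so q* = 12.
Check: AVC at q = 12 is $51 ≤ P, so revenue covers variable cost.
Profit = P·q − TC = 195·12 − 765 = $1575.

Produce at q = 12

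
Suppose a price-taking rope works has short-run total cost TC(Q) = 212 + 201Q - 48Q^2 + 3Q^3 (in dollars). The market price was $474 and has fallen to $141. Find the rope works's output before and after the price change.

Output falls from 13 to 10

AVC = 201 - 48Q + 3Q^2, minimized at Q = 8 where min AVC = $9. MC = 201 - 96Q + 9Q^2.
At P = $474 ≥ min AVC, set P = MC on the rising branch: Q = 13.
At P = $141 ≥ min AVC, set P = MC: Q = 10. The firm stays open but cuts output.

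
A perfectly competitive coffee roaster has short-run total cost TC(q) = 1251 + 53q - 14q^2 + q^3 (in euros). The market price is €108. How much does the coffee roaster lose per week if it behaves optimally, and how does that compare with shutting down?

AVC = 53 - 14q + q^2; min AVC = €4 at q = 7. Since P = €108 ≥ min AVC, the firm produces.
MC = 53 - 28q + 3q^2. Setting P = MC and taking the root on the rising branch gives q* = 11.
TR = 108·11 = 1188. TC = 1251 + 220 = 1471. Profit = 1188 − 1471 = -€283.
Shutting down would mean losing the fixed cost of €1251, so operating at a loss of €283 is better by €968.

Profit = -€283 at q = 11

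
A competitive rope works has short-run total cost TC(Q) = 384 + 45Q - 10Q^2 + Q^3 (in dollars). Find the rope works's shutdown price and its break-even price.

Shutdown price = min AVC. AVC = 45 - 10Q + Q^2, with vertex at Q = 5 and minimum $20.
ATC = 384/Q + 45 - 10Q + Q^2. Setting dATC/dQ = −384/Q^2 − 10 + 2Q = 0 gives Q = 8 (since 2·8^3 − 10·8^2 = 384).
min ATC = 384/8 + 45 − 10·8 + 8^2 = $77. That is the break-even price.
For $20 ≤ P < $77 the firm produces at a loss; below $20 it shuts down.

Shutdown price = $20; break-even price = $77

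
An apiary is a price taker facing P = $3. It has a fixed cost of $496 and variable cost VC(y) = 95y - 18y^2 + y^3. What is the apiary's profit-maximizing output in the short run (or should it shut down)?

From TC, MC = TC'(y) = 95 - 36y + 3y^2 and AVC = VC/y = 95 - 18y + y^2.
The AVC parabola has its vertex at y = 18/2 = 9, where AVC = 95 - 18·9 + 9^2 = $14.
With P < min AVC ($3 < $14), every unit sold adds to the loss.
The firm minimizes its loss by shutting down and losing only its fixed cost of $496.

Shut down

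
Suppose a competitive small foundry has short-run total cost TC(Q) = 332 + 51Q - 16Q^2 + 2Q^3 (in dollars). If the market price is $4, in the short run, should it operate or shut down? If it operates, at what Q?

From TC, MC = TC'(Q) = 51 - 32Q + 6Q^2 and AVC = VC/Q = 51 - 16Q + 2Q^2.
AVC hits its minimum where MC = AVC, at Q = 4, giving min AVC = 51 - 16·4 + 2·4^2 = $19.
Since P = $4 < min AVC = $19, price fails to cover variable cost at any output.
Best response: produce nothing and absorb the $332 fixed cost.

Shut down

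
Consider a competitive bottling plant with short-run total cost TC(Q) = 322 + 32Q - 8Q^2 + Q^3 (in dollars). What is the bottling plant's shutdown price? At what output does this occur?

$16 per unit, at Q = 4

The shutdown price is the minimum of AVC. VC = 32Q - 8Q^2 + Q^3, so AVC = 32 - 8Q + Q^2.
dAVC/dQ = -8 + 2Q = 0 gives Q = 4. min AVC = 32 - 8·4 + 4^2 = 16.
The firm shuts down for any P below $16.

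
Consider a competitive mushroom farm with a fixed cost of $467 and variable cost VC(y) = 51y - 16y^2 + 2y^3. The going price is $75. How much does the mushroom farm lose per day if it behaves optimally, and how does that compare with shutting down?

AVC = 51 - 16y + 2y^2; min AVC = $19 at y = 4. Since P = $75 ≥ min AVC, the firm produces.
MC = 51 - 32y + 6y^2. Setting P = MC and taking the root on the rising branch gives y* = 6.
TR = 75·6 = 450. TC = 467 + 162 = 629. Profit = 450 − 629 = -$179.
Shutting down would mean losing the fixed cost of $467, so operating at a loss of $179 is better by $288.

Profit = -$179 at y = 6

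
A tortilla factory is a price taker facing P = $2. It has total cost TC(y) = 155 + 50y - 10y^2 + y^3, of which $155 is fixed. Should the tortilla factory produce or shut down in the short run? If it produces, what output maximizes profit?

From TC, MC = TC'(y) = 50 - 20y + 3y^2 and AVC = VC/y = 50 - 10y + y^2.
AVC hits its minimum where MC = AVC, at y = 5, giving min AVC = 50 - 10·5 + 5^2 = $25.
With P < min AVC ($2 < $25), every unit sold adds to the loss.
Best response: produce nothing and absorb the $155 fixed cost.

Shut down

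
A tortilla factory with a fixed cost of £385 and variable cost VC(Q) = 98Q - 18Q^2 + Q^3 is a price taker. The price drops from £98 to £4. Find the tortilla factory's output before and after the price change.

Output falls from 12 to 0 (the firm shuts down)

MC = 98 - 36Q + 3Q^2; the shutdown threshold is min AVC = £17 (at Q = 9).
At P = £98 ≥ min AVC, set P = MC on the rising branch: Q = 12.
At P = £4 < min AVC = £17, price no longer covers variable cost at any output, so the firm shuts down: Q = 0.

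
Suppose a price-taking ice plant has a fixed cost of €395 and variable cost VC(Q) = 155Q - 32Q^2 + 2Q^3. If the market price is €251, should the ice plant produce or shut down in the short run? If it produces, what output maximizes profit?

Strip out fixed cost: VC = 155Q - 32Q^2 + 2Q^3. Then AVC = 155 - 32Q + 2Q^2 and MC = 155 - 64Q + 6Q^2.
AVC is minimized where dAVC/dQ = -32 + 4Q = 0, at Q = 8; min AVC = 155 - 32·8 + 2·8^2 = €27.
Since P = €251 ≥ min AVC = €27, price covers variable cost and the firm should produce.
P = MC gives -96 - 64Q + 6Q^2 = 0, with roots -4/3 and 12. Take the larger (rising MC): Q* = 12.
Check: AVC at Q = 12 is €59 ≤ P, so revenue covers variable cost.
Profit = P·Q − TC = 251·12 − 1103 = €1909.

Produce at Q = 12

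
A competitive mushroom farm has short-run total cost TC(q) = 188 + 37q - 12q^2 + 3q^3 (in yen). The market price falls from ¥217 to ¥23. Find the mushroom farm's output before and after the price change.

AVC = 37 - 12q + 3q^2, minimized at q = 2 where min AVC = ¥25. MC = 37 - 24q + 9q^2.
At P = ¥217 ≥ min AVC, set P = MC on the rising branch: q = 6.
At P = ¥23 < min AVC = ¥25, price no longer covers variable cost at any output, so the firm shuts down: q = 0.

Output falls from 6 to 0 (the firm shuts down)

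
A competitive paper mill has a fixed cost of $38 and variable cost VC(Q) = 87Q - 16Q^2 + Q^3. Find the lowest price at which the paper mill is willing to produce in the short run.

$23 per unit

The firm shuts down when price falls below the minimum of average variable cost. AVC = VC/Q = 87 - 16Q + Q^2.
At the minimum of AVC, MC = AVC. MC = 87 - 32Q + 3Q^2; setting MC = AVC gives 2Q^2 - 16Q = 0, so Q = 8. min AVC = 23.
For P < $23 the firm produces nothing.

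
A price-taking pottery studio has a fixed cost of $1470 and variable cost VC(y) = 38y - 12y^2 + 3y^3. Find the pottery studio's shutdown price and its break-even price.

Shutdown price = $26; break-even price = $311

AVC = 38 - 12y + 3y^2; minimized at y = 2, giving min AVC = $26. That is the shutdown price.
ATC = 1470/y + 38 - 12y + 3y^2. Setting dATC/dy = −1470/y^2 − 12 + 6y = 0 gives y = 7 (since 6·7^3 − 12·7^2 = 1470).
min ATC = 1470/7 + 38 − 12·7 + 3·7^2 = $311. That is the break-even price.
For $26 ≤ P < $311 the firm produces at a loss; below $26 it shuts down.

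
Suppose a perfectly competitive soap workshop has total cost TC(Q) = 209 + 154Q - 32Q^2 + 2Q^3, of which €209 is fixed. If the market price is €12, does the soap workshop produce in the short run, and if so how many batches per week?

Variable cost is VC = 154Q - 32Q^2 + 2Q^3, so AVC = VC/Q = 154 - 32Q + 2Q^2 and MC = dTC/dQ = 154 - 64Q + 6Q^2.
AVC hits its minimum where MC = AVC, at Q = 8, giving min AVC = 154 - 32·8 + 2·8^2 = €26.
Since P = €12 < min AVC = €26, price fails to cover variable cost at any output.
Shutting down limits the loss to fixed cost, €209.

Shut down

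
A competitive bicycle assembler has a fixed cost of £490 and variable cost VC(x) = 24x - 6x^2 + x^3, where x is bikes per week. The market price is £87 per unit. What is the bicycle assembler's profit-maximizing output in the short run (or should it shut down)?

Variable cost is VC = 24x - 6x^2 + x^3, so AVC = VC/x = 24 - 6x + x^2 and MC = dTC/dx = 24 - 12x + 3x^2.
The AVC parabola has its vertex at x = 6/2 = 3, where AVC = 24 - 6·3 + 3^2 = £15.
Because £87 ≥ £15, revenue can cover variable cost; the firm operates.
Solving P = MC: -63 - 12x + 3x^2 = 0 ⇒ x = -3 or 7. On the upward-sloping branch, x* = 7.
Check: AVC at x = 7 is £31 ≤ P, so revenue covers variable cost.
Profit = P·x − TC = 87·7 − 707 = -£98, a loss, but smaller than the £490 fixed cost the firm would lose by shutting down.

Produce at x = 7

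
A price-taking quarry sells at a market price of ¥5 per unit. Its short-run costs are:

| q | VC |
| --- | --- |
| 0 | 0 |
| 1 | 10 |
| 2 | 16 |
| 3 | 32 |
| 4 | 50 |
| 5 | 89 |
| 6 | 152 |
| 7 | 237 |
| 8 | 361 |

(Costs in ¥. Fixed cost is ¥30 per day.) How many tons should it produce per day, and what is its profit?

Profit at each row (π = 5q − TC): q=0: -30; q=1: -35; q=2: -36; q=3: -47; q=4: -60; q=5: -94; q=6: -152; q=7: -232; q=8: -351.
Profit is highest at q = 0. Equivalently, the lowest AVC in the table is 16/2 ≈ ¥8 at q = 2, and P = ¥5 falls below it — price never covers variable cost, so the firm shuts down and loses only its fixed cost.

q = 0 (shut down); profit = -¥30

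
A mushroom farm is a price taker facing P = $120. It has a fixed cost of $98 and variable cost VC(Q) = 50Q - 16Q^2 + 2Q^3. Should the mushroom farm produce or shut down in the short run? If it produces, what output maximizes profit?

Strip out fixed cost: VC = 50Q - 16Q^2 + 2Q^3. Then AVC = 50 - 16Q + 2Q^2 and MC = 50 - 32Q + 6Q^2.
AVC hits its minimum where MC = AVC, at Q = 4, giving min AVC = 50 - 16·4 + 2·4^2 = $18.
Since P = $120 ≥ min AVC = $18, price covers variable cost and the firm should produce.
P = MC gives -70 - 32Q + 6Q^2 = 0, with roots -5/3 and 7. Take the larger (rising MC): Q* = 7.
Check: AVC at Q = 7 is $36 ≤ P, so revenue covers variable cost.
Profit = P·Q − TC = 120·7 − 350 = $490.

Produce at Q = 7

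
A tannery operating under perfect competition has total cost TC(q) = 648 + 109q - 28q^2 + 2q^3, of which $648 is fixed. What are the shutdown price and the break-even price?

Shutdown price = min AVC. AVC = 109 - 28q + 2q^2, with vertex at q = 7 and minimum $11.
ATC = 648/q + 109 - 28q + 2q^2. Setting dATC/dq = −648/q^2 − 28 + 4q = 0 gives q = 9 (since 4·9^3 − 28·9^2 = 648).
min ATC = 648/9 + 109 − 28·9 + 2·9^2 = $91. That is the break-even price.
Between these two prices the firm operates at a loss; above $91 it earns a profit.

Shutdown price = $11; break-even price = $91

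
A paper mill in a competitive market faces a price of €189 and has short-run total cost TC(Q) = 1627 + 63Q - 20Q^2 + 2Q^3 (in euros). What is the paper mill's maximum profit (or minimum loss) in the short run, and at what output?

Profit = -€331 at Q = 9

AVC = 63 - 20Q + 2Q^2; min AVC = €13 at Q = 5. Since P = €189 ≥ min AVC, the firm produces.
MC = 63 - 40Q + 6Q^2. Setting P = MC and taking the root on the rising branch gives Q* = 9.
TR = 189·9 = 1701. TC = 1627 + 405 = 2032. Profit = 1701 − 2032 = -€331.
That loss of €331 beats the €1627 the firm would lose by shutting down; producing recovers €1296 of fixed cost.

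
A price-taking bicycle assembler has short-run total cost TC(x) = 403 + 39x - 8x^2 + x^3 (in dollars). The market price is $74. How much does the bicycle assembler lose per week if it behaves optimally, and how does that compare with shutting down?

AVC = 39 - 8x + x^2 has its minimum $23 at x = 4; price $74 clears that bar, so the firm operates.
MC = 39 - 16x + 3x^2. Setting P = MC and taking the root on the rising branch gives x* = 7.
TR = 74·7 = 518. TC = 403 + 224 = 627. Profit = 518 − 627 = -$109.
Shutting down would mean losing the fixed cost of $403, so operating at a loss of $109 is better by $294.

Profit = -$109 at x = 7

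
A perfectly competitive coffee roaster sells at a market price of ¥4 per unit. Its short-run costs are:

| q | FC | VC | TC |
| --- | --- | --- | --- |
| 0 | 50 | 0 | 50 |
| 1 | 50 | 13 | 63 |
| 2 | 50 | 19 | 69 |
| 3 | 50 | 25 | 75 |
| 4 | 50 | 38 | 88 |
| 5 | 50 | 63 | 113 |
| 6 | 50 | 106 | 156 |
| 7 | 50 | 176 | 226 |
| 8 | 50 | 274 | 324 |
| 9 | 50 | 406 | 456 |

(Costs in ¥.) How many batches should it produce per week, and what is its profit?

Profit at each row (π = 4q − TC): q=0: -50; q=1: -59; q=2: -61; q=3: -63; q=4: -72; q=5: -93; q=6: -132; q=7: -198; q=8: -292; q=9: -420.
Profit is highest at q = 0. Equivalently, the lowest AVC in the table is 25/3 ≈ ¥8.33 at q = 3, and P = ¥4 falls below it — price never covers variable cost, so the firm shuts down and loses only its fixed cost.

q = 0 (shut down); profit = -¥50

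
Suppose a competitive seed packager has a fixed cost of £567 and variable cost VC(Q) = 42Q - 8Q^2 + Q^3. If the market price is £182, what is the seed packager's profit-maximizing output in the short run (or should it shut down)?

Strip out fixed cost: VC = 42Q - 8Q^2 + Q^3. Then AVC = 42 - 8Q + Q^2 and MC = 42 - 16Q + 3Q^2.
AVC hits its minimum where MC = AVC, at Q = 4, giving min AVC = 42 - 8·4 + 4^2 = £26.
P = £182 exceeds min AVC = £26, so the firm stays open.
Set P = MC: 182 = 42 - 16Q + 3Q^2 → -140 - 16Q + 3Q^2 = 0. The roots are Q = -14/3 and Q = 10; the profit-maximizing output is on the rising part of MC, so Q* = 10.
Check: AVC at Q = 10 is £62 ≤ P, so revenue covers variable cost.
Profit = P·Q − TC = 182·10 − 1187 = £633.

Produce at Q = 10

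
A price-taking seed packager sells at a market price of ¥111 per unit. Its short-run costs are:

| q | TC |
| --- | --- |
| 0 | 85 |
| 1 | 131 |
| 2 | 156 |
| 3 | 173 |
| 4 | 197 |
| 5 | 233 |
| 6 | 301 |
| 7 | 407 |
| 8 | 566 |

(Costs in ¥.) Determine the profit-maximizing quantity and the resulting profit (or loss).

q = 7; profit = ¥370

Tabulate TR − TC: q=0: -85; q=1: -20; q=2: 66; q=3: 160; q=4: 247; q=5: 322; q=6: 365; q=7: 370; q=8: 322.
Profit is maximized at q = 7. AVC there is 322/7 = ¥46 ≤ P, so producing beats shutting down (which would give -¥85).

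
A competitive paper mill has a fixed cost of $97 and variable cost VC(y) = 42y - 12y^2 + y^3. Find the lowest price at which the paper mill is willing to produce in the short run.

Short-run supply begins at min AVC. From VC = 42y - 12y^2 + y^3, AVC = 42 - 12y + y^2.
At the minimum of AVC, MC = AVC. MC = 42 - 24y + 3y^2; setting MC = AVC gives 2y^2 - 12y = 0, so y = 6. min AVC = 6.
The firm shuts down for any P below $6.

$6 per unit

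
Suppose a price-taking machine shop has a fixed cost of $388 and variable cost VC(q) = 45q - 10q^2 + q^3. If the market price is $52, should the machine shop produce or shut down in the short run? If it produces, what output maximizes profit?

Produce at q = 7

From TC, MC = TC'(q) = 45 - 20q + 3q^2 and AVC = VC/q = 45 - 10q + q^2.
AVC hits its minimum where MC = AVC, at q = 5, giving min AVC = 45 - 10·5 + 5^2 = $20.
P = $52 exceeds min AVC = $20, so the firm stays open.
P = MC gives -7 - 20q + 3q^2 = 0, with roots -1/3 and 7. Take the larger (rising MC): q* = 7.
Check: AVC at q = 7 is $24 ≤ P, so revenue covers variable cost.
Profit = P·q − TC = 52·7 − 556 = -$192, a loss, but smaller than the $388 fixed cost the firm would lose by shutting down.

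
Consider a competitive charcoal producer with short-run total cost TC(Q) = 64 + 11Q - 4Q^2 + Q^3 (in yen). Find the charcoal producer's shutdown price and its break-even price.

AVC = 11 - 4Q + Q^2; minimized at Q = 2, giving min AVC = ¥7. That is the shutdown price.
ATC = 64/Q + 11 - 4Q + Q^2. Setting dATC/dQ = −64/Q^2 − 4 + 2Q = 0 gives Q = 4 (since 2·4^3 − 4·4^2 = 64).
min ATC = 64/4 + 11 − 4·4 + 4^2 = ¥27. That is the break-even price.
For ¥7 ≤ P < ¥27 the firm produces at a loss; below ¥7 it shuts down.

Shutdown price = ¥7; break-even price = ¥27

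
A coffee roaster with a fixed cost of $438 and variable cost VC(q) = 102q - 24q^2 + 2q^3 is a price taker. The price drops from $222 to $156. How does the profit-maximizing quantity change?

AVC = 102 - 24q + 2q^2, minimized at q = 6 where min AVC = $30. MC = 102 - 48q + 6q^2.
At P = $222 ≥ min AVC, set P = MC on the rising branch: q = 10.
At P = $156 ≥ min AVC, set P = MC: q = 9. The firm stays open but cuts output.

Output falls from 10 to 9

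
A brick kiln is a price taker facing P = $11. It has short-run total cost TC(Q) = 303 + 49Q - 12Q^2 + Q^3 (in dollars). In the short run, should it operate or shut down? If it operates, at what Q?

From TC, MC = TC'(Q) = 49 - 24Q + 3Q^2 and AVC = VC/Q = 49 - 12Q + Q^2.
AVC is minimized where dAVC/dQ = -12 + 2Q = 0, at Q = 6; min AVC = 49 - 12·6 + 6^2 = $13.
Since P = $11 < min AVC = $13, price fails to cover variable cost at any output.
Best response: produce nothing and absorb the $303 fixed cost.

Shut down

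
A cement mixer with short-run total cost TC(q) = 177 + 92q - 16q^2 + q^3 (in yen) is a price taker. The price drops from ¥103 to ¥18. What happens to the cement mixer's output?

Output falls from 11 to 0 (the firm shuts down)

MC = 92 - 32q + 3q^2; the shutdown threshold is min AVC = ¥28 (at q = 8).
At P = ¥103 ≥ min AVC, set P = MC on the rising branch: q = 11.
At P = ¥18 < min AVC = ¥28, price no longer covers variable cost at any output, so the firm shuts down: q = 0.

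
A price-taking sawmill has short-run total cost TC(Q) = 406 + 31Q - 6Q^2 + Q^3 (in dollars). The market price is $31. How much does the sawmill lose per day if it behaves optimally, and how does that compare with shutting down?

AVC = 31 - 6Q + Q^2 has its minimum $22 at Q = 3; price $31 clears that bar, so the firm operates.
MC = 31 - 12Q + 3Q^2. Setting P = MC and taking the root on the rising branch gives Q* = 4.
TR = 31·4 = 124. TC = 406 + 92 = 498. Profit = 124 − 498 = -$374.
By producing, the firm covers all variable cost plus $32 of fixed cost; shutting down would lose the full $406.

Profit = -$374 at Q = 4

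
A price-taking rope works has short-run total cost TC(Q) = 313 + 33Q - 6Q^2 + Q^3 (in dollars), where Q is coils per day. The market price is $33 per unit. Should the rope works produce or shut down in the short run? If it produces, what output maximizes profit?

From TC, MC = TC'(Q) = 33 - 12Q + 3Q^2 and AVC = VC/Q = 33 - 6Q + Q^2.
AVC hits its minimum where MC = AVC, at Q = 3, giving min AVC = 33 - 6·3 + 3^2 = $24.
Since P = $33 ≥ min AVC = $24, price covers variable cost and the firm should produce.
Set P = MC: 33 = 33 - 12Q + 3Q^2 → -12Q + 3Q^2 = 0. The roots are Q = 0 and Q = 4; the profit-maximizing output is on the rising part of MC, so Q* = 4.
Check: AVC at Q = 4 is $25 ≤ P, so revenue covers variable cost.
Profit = P·Q − TC = 33·4 − 413 = -$281, a loss, but smaller than the $313 fixed cost the firm would lose by shutting down.

Produce at Q = 4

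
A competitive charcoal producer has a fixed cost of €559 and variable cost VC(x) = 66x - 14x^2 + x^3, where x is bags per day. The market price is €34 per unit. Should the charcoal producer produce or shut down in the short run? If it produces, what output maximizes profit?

From TC, MC = TC'(x) = 66 - 28x + 3x^2 and AVC = VC/x = 66 - 14x + x^2.
The AVC parabola has its vertex at x = 14/2 = 7, where AVC = 66 - 14·7 + 7^2 = €17.
Since P = €34 ≥ min AVC = €17, price covers variable cost and the firm should produce.
Set P = MC: 34 = 66 - 28x + 3x^2 → 32 - 28x + 3x^2 = 0. The roots are x = 4/3 and x = 8; the profit-maximizing output is on the rising part of MC, so x* = 8.
Check: AVC at x = 8 is €18 ≤ P, so revenue covers variable cost.
Profit = P·x − TC = 34·8 − 703 = -€431, a loss, but smaller than the €559 fixed cost the firm would lose by shutting down.

Produce at x = 8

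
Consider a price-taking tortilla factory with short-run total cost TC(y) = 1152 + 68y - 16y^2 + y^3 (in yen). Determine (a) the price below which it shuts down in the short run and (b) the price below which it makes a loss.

Shutdown price = ¥4; break-even price = ¥116

Shutdown price = min AVC. AVC = 68 - 16y + y^2, with vertex at y = 8 and minimum ¥4.
ATC = 1152/y + 68 - 16y + y^2. Setting dATC/dy = −1152/y^2 − 16 + 2y = 0 gives y = 12 (since 2·12^3 − 16·12^2 = 1152).
min ATC = 1152/12 + 68 − 16·12 + 12^2 = ¥116. That is the break-even price.
For ¥4 ≤ P < ¥116 the firm produces at a loss; below ¥4 it shuts down.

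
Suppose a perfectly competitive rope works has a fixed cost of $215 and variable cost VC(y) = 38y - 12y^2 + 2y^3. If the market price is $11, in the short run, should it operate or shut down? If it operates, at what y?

From TC, MC = TC'(y) = 38 - 24y + 6y^2 and AVC = VC/y = 38 - 12y + 2y^2.
The AVC parabola has its vertex at y = 12/4 = 3, where AVC = 38 - 12·3 + 2·3^2 = $20.
Since P = $11 < min AVC = $20, price fails to cover variable cost at any output.
The firm minimizes its loss by shutting down and losing only its fixed cost of $215.

Shut down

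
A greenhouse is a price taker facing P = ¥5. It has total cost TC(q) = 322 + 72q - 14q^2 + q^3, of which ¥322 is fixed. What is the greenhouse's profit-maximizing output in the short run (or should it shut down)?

Shut down

Strip out fixed cost: VC = 72q - 14q^2 + q^3. Then AVC = 72 - 14q + q^2 and MC = 72 - 28q + 3q^2.
AVC hits its minimum where MC = AVC, at q = 7, giving min AVC = 72 - 14·7 + 7^2 = ¥23.
P = ¥5 lies below min AVC = ¥23; no output level covers variable cost.
The firm minimizes its loss by shutting down and losing only its fixed cost of ¥322.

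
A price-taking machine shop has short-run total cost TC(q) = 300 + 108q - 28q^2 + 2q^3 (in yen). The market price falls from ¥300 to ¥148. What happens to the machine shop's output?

MC = 108 - 56q + 6q^2; the shutdown threshold is min AVC = ¥10 (at q = 7).
With P = ¥300 above the shutdown price, P = MC gives q = 12.
At P = ¥148 ≥ min AVC, set P = MC: q = 10. The firm stays open but cuts output.

Output falls from 12 to 10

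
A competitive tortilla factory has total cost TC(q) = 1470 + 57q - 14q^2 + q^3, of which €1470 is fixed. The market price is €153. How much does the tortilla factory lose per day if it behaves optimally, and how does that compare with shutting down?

AVC = 57 - 14q + q^2 has its minimum €8 at q = 7; price €153 clears that bar, so the firm operates.
MC = 57 - 28q + 3q^2. Setting P = MC and taking the root on the rising branch gives q* = 12.
TR = 153·12 = 1836. TC = 1470 + 396 = 1866. Profit = 1836 − 1866 = -€30.
Shutting down would mean losing the fixed cost of €1470, so operating at a loss of €30 is better by €1440.

Profit = -€30 at q = 12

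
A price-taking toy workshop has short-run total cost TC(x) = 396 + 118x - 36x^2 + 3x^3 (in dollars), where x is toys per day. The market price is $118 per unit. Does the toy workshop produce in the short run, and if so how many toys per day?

Strip out fixed cost: VC = 118x - 36x^2 + 3x^3. Then AVC = 118 - 36x + 3x^2 and MC = 118 - 72x + 9x^2.
AVC hits its minimum where MC = AVC, at x = 6, giving min AVC = 118 - 36·6 + 3·6^2 = $10.
P = $118 exceeds min AVC = $10, so the firm stays open.
P = MC gives -72x + 9x^2 = 0, with roots 0 and 8. Take the larger (rising MC): x* = 8.
Check: AVC at x = 8 is $22 ≤ P, so revenue covers variable cost.
Profit = P·x − TC = 118·8 − 572 = $372.

Produce at x = 8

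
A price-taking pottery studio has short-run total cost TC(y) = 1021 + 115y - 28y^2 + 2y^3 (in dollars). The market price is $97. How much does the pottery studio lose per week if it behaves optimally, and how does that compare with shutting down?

Profit = -$373 at y = 9

AVC = 115 - 28y + 2y^2 has its minimum $17 at y = 7; price $97 clears that bar, so the firm operates.
With MC = 115 - 56y + 6y^2, P = MC on the upward-sloping part at y* = 9.
TR = 97·9 = 873. TC = 1021 + 225 = 1246. Profit = 873 − 1246 = -$373.
By producing, the firm covers all variable cost plus $648 of fixed cost; shutting down would lose the full $1021.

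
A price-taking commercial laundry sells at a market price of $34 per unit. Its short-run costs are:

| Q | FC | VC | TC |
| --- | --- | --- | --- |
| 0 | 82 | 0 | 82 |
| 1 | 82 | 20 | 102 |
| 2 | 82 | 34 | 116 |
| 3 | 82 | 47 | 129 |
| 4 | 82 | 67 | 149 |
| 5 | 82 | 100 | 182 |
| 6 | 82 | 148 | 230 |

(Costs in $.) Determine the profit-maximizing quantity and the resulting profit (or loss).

Q = 5; profit = -$12

Tabulate TR − TC: Q=0: -82; Q=1: -68; Q=2: -48; Q=3: -27; Q=4: -13; Q=5: -12; Q=6: -26.
Profit is maximized at Q = 5. AVC there is 100/5 = $20 ≤ P, so producing beats shutting down (which would give -$82).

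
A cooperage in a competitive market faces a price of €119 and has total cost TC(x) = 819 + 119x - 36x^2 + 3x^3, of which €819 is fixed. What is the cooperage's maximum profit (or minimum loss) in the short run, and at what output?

Profit = -€51 at x = 8

AVC = 119 - 36x + 3x^2 has its minimum €11 at x = 6; price €119 clears that bar, so the firm operates.
MC = 119 - 72x + 9x^2. Setting P = MC and taking the root on the rising branch gives x* = 8.
TR = 119·8 = 952. TC = 819 + 184 = 1003. Profit = 952 − 1003 = -€51.
That loss of €51 beats the €819 the firm would lose by shutting down; producing recovers €768 of fixed cost.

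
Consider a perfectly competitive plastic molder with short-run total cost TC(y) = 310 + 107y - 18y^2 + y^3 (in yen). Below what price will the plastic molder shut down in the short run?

The firm shuts down when price falls below the minimum of average variable cost. AVC = VC/y = 107 - 18y + y^2.
At the minimum of AVC, MC = AVC. MC = 107 - 36y + 3y^2; setting MC = AVC gives 2y^2 - 18y = 0, so y = 9. min AVC = 26.
The firm shuts down for any P below ¥26.

¥26 per unit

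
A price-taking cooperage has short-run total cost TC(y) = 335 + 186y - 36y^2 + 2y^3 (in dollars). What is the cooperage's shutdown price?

The shutdown price is the minimum of AVC. VC = 186y - 36y^2 + 2y^3, so AVC = 186 - 36y + 2y^2.
At the minimum of AVC, MC = AVC. MC = 186 - 72y + 6y^2; setting MC = AVC gives 4y^2 - 36y = 0, so y = 9. min AVC = 24.
So the shutdown price is $24.

$24 per unit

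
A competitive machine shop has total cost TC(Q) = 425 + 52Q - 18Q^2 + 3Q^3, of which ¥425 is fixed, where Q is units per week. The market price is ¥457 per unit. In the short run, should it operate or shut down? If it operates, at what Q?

Produce at Q = 9

From TC, MC = TC'(Q) = 52 - 36Q + 9Q^2 and AVC = VC/Q = 52 - 18Q + 3Q^2.
AVC hits its minimum where MC = AVC, at Q = 3, giving min AVC = 52 - 18·3 + 3·3^2 = ¥25.
Since P = ¥457 ≥ min AVC = ¥25, price covers variable cost and the firm should produce.
Set P = MC: 457 = 52 - 36Q + 9Q^2 → -405 - 36Q + 9Q^2 = 0. The roots are Q = -5 and Q = 9; the profit-maximizing output is on the rising part of MC, so Q* = 9.
Check: AVC at Q = 9 is ¥133 ≤ P, so revenue covers variable cost.
Profit = P·Q − TC = 457·9 − 1622 = ¥2491.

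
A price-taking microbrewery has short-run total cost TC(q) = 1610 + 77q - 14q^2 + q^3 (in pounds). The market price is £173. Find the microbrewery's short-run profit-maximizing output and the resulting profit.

AVC = 77 - 14q + q^2; min AVC = £28 at q = 7. Since P = £173 ≥ min AVC, the firm produces.
With MC = 77 - 28q + 3q^2, P = MC on the upward-sloping part at q* = 12.
TR = 173·12 = 2076. TC = 1610 + 636 = 2246. Profit = 2076 − 2246 = -£170.
That loss of £170 beats the £1610 the firm would lose by shutting down; producing recovers £1440 of fixed cost.

Profit = -£170 at q = 12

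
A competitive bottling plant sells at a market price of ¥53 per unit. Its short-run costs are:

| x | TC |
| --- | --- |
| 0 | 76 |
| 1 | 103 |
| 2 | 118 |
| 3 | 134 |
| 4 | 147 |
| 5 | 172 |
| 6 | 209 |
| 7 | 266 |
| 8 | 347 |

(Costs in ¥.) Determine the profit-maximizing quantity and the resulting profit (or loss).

x = 6; profit = ¥109

Compute π = P·x − TC at each output: x=0: -76; x=1: -50; x=2: -12; x=3: 25; x=4: 65; x=5: 93; x=6: 109; x=7: 105; x=8: 77.
Profit is maximized at x = 6. AVC there is 133/6 = ¥22.17 ≤ P, so producing beats shutting down (which would give -¥76).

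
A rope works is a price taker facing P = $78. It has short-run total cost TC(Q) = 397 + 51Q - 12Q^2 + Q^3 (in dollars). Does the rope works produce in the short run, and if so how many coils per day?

Strip out fixed cost: VC = 51Q - 12Q^2 + Q^3. Then AVC = 51 - 12Q + Q^2 and MC = 51 - 24Q + 3Q^2.
The AVC parabola has its vertex at Q = 12/2 = 6, where AVC = 51 - 12·6 + 6^2 = $15.
P = $78 exceeds min AVC = $15, so the firm stays open.
Set P = MC: 78 = 51 - 24Q + 3Q^2 → -27 - 24Q + 3Q^2 = 0. The roots are Q = -1 and Q = 9; the profit-maximizing output is on the rising part of MC, so Q* = 9.
Check: AVC at Q = 9 is $24 ≤ P, so revenue covers variable cost.
Profit = P·Q − TC = 78·9 − 613 = $89.

Produce at Q = 9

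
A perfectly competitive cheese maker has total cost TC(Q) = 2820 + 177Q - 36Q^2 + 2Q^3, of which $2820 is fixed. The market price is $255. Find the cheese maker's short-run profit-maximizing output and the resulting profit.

Profit = -$116 at Q = 13

AVC = 177 - 36Q + 2Q^2; min AVC = $15 at Q = 9. Since P = $255 ≥ min AVC, the firm produces.
MC = 177 - 72Q + 6Q^2. Setting P = MC and taking the root on the rising branch gives Q* = 13.
TR = 255·13 = 3315. TC = 2820 + 611 = 3431. Profit = 3315 − 3431 = -$116.
By producing, the firm covers all variable cost plus $2704 of fixed cost; shutting down would lose the full $2820.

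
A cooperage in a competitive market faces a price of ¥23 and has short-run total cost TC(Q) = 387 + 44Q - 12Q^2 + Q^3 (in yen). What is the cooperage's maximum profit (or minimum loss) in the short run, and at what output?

AVC = 44 - 12Q + Q^2 has its minimum ¥8 at Q = 6; price ¥23 clears that bar, so the firm operates.
With MC = 44 - 24Q + 3Q^2, P = MC on the upward-sloping part at Q* = 7.
TR = 23·7 = 161. TC = 387 + 63 = 450. Profit = 161 − 450 = -¥289.
By producing, the firm covers all variable cost plus ¥98 of fixed cost; shutting down would lose the full ¥387.

Profit = -¥289 at Q = 7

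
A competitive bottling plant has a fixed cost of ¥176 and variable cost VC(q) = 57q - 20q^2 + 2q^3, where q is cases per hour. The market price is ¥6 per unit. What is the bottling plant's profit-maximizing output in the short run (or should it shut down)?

Variable cost is VC = 57q - 20q^2 + 2q^3, so AVC = VC/q = 57 - 20q + 2q^2 and MC = dTC/dq = 57 - 40q + 6q^2.
AVC hits its minimum where MC = AVC, at q = 5, giving min AVC = 57 - 20·5 + 2·5^2 = ¥7.
With P < min AVC (¥6 < ¥7), every unit sold adds to the loss.
Best response: produce nothing and absorb the ¥176 fixed cost.

Shut down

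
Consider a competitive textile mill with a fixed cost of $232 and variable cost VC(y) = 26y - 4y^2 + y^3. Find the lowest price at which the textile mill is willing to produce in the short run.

$22 per unit

The firm shuts down when price falls below the minimum of average variable cost. AVC = VC/y = 26 - 4y + y^2.
dAVC/dy = -4 + 2y = 0 gives y = 2. min AVC = 26 - 4·2 + 2^2 = 22.
The firm shuts down for any P below $22.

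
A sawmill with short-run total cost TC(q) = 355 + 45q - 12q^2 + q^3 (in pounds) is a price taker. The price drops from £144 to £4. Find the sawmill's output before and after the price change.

Output falls from 11 to 0 (the firm shuts down)

AVC = 45 - 12q + q^2, minimized at q = 6 where min AVC = £9. MC = 45 - 24q + 3q^2.
With P = £144 above the shutdown price, P = MC gives q = 11.
At P = £4 < min AVC = £9, price no longer covers variable cost at any output, so the firm shuts down: q = 0.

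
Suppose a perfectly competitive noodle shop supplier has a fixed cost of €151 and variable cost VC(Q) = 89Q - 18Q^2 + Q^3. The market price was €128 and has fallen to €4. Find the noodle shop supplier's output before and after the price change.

Output falls from 13 to 0 (the firm shuts down)

MC = 89 - 36Q + 3Q^2; the shutdown threshold is min AVC = €8 (at Q = 9).
At P = €128 ≥ min AVC, set P = MC on the rising branch: Q = 13.
At P = €4 < min AVC = €8, price no longer covers variable cost at any output, so the firm shuts down: Q = 0.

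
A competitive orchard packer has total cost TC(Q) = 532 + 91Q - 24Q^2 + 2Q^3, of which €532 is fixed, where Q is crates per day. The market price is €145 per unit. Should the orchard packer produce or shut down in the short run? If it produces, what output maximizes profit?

Strip out fixed cost: VC = 91Q - 24Q^2 + 2Q^3. Then AVC = 91 - 24Q + 2Q^2 and MC = 91 - 48Q + 6Q^2.
AVC hits its minimum where MC = AVC, at Q = 6, giving min AVC = 91 - 24·6 + 2·6^2 = €19.
Because €145 ≥ €19, revenue can cover variable cost; the firm operates.
P = MC gives -54 - 48Q + 6Q^2 = 0, with roots -1 and 9. Take the larger (rising MC): Q* = 9.
Check: AVC at Q = 9 is €37 ≤ P, so revenue covers variable cost.
Profit = P·Q − TC = 145·9 − 865 = €440.

Produce at Q = 9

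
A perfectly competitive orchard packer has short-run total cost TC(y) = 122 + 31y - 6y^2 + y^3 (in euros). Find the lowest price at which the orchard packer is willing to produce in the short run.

The shutdown price is the minimum of AVC. VC = 31y - 6y^2 + y^3, so AVC = 31 - 6y + y^2.
dAVC/dy = -6 + 2y = 0 gives y = 3. min AVC = 31 - 6·3 + 3^2 = 22.
The firm shuts down for any P below €22.

€22 per unit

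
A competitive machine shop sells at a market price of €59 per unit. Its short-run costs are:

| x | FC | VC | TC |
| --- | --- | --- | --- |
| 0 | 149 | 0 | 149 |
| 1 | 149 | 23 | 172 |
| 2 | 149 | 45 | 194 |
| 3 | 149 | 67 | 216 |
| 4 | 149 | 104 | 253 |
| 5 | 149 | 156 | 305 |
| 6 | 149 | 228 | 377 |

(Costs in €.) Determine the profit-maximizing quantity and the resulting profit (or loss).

Tabulate TR − TC: x=0: -149; x=1: -113; x=2: -76; x=3: -39; x=4: -17; x=5: -10; x=6: -23.
Profit is maximized at x = 5. AVC there is 156/5 = €31.20 ≤ P, so producing beats shutting down (which would give -€149).

x = 5; profit = -€10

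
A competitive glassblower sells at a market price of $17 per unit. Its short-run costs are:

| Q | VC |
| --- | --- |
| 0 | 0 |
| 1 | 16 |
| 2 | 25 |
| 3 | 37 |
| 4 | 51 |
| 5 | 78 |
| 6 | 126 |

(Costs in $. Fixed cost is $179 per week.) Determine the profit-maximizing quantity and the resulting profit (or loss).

Q = 4; profit = -$162

Profit at each row (π = 17Q − TC): Q=0: -179; Q=1: -178; Q=2: -170; Q=3: -165; Q=4: -162; Q=5: -172; Q=6: -203.
Profit is maximized at Q = 4. AVC there is 51/4 = $12.75 ≤ P, so producing beats shutting down (which would give -$179).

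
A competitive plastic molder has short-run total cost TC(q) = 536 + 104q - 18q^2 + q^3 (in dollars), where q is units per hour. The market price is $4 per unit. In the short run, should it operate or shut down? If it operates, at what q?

Variable cost is VC = 104q - 18q^2 + q^3, so AVC = VC/q = 104 - 18q + q^2 and MC = dTC/dq = 104 - 36q + 3q^2.
The AVC parabola has its vertex at q = 18/2 = 9, where AVC = 104 - 18·9 + 9^2 = $23.
P = $4 lies below min AVC = $23; no output level covers variable cost.
The firm minimizes its loss by shutting down and losing only its fixed cost of $536.

Shut down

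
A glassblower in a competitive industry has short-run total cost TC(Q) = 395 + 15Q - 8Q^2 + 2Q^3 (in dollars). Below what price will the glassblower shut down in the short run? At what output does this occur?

$7 per unit, at Q = 2

The firm shuts down when price falls below the minimum of average variable cost. AVC = VC/Q = 15 - 8Q + 2Q^2.
At the minimum of AVC, MC = AVC. MC = 15 - 16Q + 6Q^2; setting MC = AVC gives 4Q^2 - 8Q = 0, so Q = 2. min AVC = 7.
So the shutdown price is $7.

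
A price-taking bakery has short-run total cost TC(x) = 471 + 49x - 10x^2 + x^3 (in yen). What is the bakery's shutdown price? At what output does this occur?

The shutdown price is the minimum of AVC. VC = 49x - 10x^2 + x^3, so AVC = 49 - 10x + x^2.
At the minimum of AVC, MC = AVC. MC = 49 - 20x + 3x^2; setting MC = AVC gives 2x^2 - 10x = 0, so x = 5. min AVC = 24.
So the shutdown price is ¥24.

¥24 per unit, at x = 5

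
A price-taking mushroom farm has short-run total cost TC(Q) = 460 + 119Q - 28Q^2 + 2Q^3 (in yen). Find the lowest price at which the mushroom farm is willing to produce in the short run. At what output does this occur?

¥21 per unit, at Q = 7

The firm shuts down when price falls below the minimum of average variable cost. AVC = VC/Q = 119 - 28Q + 2Q^2.
At the minimum of AVC, MC = AVC. MC = 119 - 56Q + 6Q^2; setting MC = AVC gives 4Q^2 - 28Q = 0, so Q = 7. min AVC = 21.
The firm shuts down for any P below ¥21.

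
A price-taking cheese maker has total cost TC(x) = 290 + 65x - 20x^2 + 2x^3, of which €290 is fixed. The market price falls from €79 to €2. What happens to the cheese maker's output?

Output falls from 7 to 0 (the firm shuts down)

MC = 65 - 40x + 6x^2; the shutdown threshold is min AVC = €15 (at x = 5).
At P = €79 ≥ min AVC, set P = MC on the rising branch: x = 7.
At P = €2 < min AVC = €15, price no longer covers variable cost at any output, so the firm shuts down: x = 0.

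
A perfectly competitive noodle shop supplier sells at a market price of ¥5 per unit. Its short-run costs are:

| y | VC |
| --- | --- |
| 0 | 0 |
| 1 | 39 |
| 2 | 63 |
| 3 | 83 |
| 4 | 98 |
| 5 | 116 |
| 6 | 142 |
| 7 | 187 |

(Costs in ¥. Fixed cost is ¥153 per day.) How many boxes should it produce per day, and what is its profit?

Profit at each row (π = 5y − TC): y=0: -153; y=1: -187; y=2: -206; y=3: -221; y=4: -231; y=5: -244; y=6: -265; y=7: -305.
Profit is highest at y = 0. Equivalently, the lowest AVC in the table is 116/5 ≈ ¥23.20 at y = 5, and P = ¥5 falls below it — price never covers variable cost, so the firm shuts down and loses only its fixed cost.

y = 0 (shut down); profit = -¥153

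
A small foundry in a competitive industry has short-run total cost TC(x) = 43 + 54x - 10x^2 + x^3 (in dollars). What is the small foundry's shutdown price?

$29 per unit

The shutdown price is the minimum of AVC. VC = 54x - 10x^2 + x^3, so AVC = 54 - 10x + x^2.
At the minimum of AVC, MC = AVC. MC = 54 - 20x + 3x^2; setting MC = AVC gives 2x^2 - 10x = 0, so x = 5. min AVC = 29.
So the shutdown price is $29.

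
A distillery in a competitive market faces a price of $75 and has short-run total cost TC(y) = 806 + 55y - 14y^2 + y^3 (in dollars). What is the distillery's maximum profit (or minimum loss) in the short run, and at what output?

AVC = 55 - 14y + y^2; min AVC = $6 at y = 7. Since P = $75 ≥ min AVC, the firm produces.
With MC = 55 - 28y + 3y^2, P = MC on the upward-sloping part at y* = 10.
TR = 75·10 = 750. TC = 806 + 150 = 956. Profit = 750 − 956 = -$206.
Shutting down would mean losing the fixed cost of $806, so operating at a loss of $206 is better by $600.

Profit = -$206 at y = 10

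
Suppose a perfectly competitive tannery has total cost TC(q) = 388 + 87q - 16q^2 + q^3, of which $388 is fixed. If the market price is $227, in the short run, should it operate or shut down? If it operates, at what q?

Produce at q = 14

Strip out fixed cost: VC = 87q - 16q^2 + q^3. Then AVC = 87 - 16q + q^2 and MC = 87 - 32q + 3q^2.
AVC is minimized where dAVC/dq = -16 + 2q = 0, at q = 8; min AVC = 87 - 16·8 + 8^2 = $23.
P = $227 exceeds min AVC = $23, so the firm stays open.
P = MC gives -140 - 32q + 3q^2 = 0, with roots -10/3 and 14. Take the larger (rising MC): q* = 14.
Check: AVC at q = 14 is $59 ≤ P, so revenue covers variable cost.
Profit = P·q − TC = 227·14 − 1214 = $1964.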